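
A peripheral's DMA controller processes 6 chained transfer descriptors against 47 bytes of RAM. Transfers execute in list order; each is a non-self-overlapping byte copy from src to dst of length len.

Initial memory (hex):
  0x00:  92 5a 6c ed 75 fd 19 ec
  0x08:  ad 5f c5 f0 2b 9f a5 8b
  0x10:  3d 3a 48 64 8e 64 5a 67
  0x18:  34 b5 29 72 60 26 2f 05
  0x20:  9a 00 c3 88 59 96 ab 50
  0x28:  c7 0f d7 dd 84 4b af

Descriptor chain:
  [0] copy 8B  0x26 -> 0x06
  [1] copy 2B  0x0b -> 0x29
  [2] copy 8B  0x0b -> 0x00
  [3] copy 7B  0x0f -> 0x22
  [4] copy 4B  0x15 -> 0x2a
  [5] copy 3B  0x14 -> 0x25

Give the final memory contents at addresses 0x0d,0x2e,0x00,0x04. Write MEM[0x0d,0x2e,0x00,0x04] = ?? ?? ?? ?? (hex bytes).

  after D0: wrote 8B at 0x06 = ab50c70fd7dd844b
  after D1: wrote 2B at 0x29 = dd84
  after D2: wrote 8B at 0x00 = dd844ba58b3d3a48
  after D3: wrote 7B at 0x22 = 8b3d3a48648e64
  after D4: wrote 4B at 0x2a = 645a6734
  after D5: wrote 3B at 0x25 = 8e645a
query mem[0x0d]=0x4b, mem[0x2e]=0xaf, mem[0x00]=0xdd, mem[0x04]=0x8b

MEM[0x0d,0x2e,0x00,0x04] = 4b af dd 8b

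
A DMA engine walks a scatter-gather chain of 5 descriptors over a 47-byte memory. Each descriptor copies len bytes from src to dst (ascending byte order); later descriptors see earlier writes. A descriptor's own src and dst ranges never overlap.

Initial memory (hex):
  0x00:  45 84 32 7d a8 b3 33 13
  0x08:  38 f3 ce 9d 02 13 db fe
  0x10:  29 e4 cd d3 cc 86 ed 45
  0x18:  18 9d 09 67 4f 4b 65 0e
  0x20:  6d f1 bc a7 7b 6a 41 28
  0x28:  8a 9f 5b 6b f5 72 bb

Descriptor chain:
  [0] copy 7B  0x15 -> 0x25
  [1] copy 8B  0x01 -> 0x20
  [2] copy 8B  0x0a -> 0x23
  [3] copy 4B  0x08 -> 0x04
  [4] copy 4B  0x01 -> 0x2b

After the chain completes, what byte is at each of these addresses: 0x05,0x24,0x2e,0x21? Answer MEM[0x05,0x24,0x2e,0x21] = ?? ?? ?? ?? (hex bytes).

MEM[0x05,0x24,0x2e,0x21] = f3 9d 38 32

D0: mem[0x25..0x2b] <- [86 ed 45 18 9d 09 67]
D1: mem[0x20..0x27] <- [84 32 7d a8 b3 33 13 38]
D2: mem[0x23..0x2a] <- [ce 9d 02 13 db fe 29 e4]
D3: mem[0x04..0x07] <- [38 f3 ce 9d]
D4: mem[0x2b..0x2e] <- [84 32 7d 38]
query mem[0x05]=0xf3, mem[0x24]=0x9d, mem[0x2e]=0x38, mem[0x21]=0x32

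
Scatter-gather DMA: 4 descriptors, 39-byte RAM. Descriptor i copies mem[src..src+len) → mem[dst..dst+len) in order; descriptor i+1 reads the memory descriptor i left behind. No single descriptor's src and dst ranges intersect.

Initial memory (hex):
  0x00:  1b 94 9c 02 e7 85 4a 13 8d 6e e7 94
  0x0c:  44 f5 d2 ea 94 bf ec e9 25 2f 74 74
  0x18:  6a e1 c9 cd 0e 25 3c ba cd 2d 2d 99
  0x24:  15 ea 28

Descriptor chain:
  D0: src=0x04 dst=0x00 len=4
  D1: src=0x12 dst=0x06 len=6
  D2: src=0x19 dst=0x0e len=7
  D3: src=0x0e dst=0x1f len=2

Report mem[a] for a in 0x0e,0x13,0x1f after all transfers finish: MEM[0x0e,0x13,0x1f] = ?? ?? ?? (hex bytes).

MEM[0x0e,0x13,0x1f] = e1 3c e1

D0: mem[0x00..0x03] <- [e7 85 4a 13]
D1: mem[0x06..0x0b] <- [ec e9 25 2f 74 74]
D2: mem[0x0e..0x14] <- [e1 c9 cd 0e 25 3c ba]
D3: mem[0x1f..0x20] <- [e1 c9]
query mem[0x0e]=0xe1, mem[0x13]=0x3c, mem[0x1f]=0xe1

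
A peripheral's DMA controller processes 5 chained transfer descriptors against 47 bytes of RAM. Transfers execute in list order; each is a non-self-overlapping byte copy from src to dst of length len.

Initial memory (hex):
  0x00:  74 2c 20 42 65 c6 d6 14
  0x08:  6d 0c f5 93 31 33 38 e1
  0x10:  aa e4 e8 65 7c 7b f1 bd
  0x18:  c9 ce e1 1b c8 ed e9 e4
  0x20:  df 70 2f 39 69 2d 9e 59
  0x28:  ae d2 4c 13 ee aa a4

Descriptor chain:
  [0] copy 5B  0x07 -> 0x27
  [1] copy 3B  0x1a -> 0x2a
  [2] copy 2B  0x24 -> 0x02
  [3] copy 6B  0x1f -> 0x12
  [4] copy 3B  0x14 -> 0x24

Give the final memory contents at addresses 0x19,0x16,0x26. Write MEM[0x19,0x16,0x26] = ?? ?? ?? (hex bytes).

  after D0: wrote 5B at 0x27 = 146d0cf593
  after D1: wrote 3B at 0x2a = e11bc8
  after D2: wrote 2B at 0x02 = 692d
  after D3: wrote 6B at 0x12 = e4df702f3969
  after D4: wrote 3B at 0x24 = 702f39
query mem[0x19]=0xce, mem[0x16]=0x39, mem[0x26]=0x39

MEM[0x19,0x16,0x26] = ce 39 39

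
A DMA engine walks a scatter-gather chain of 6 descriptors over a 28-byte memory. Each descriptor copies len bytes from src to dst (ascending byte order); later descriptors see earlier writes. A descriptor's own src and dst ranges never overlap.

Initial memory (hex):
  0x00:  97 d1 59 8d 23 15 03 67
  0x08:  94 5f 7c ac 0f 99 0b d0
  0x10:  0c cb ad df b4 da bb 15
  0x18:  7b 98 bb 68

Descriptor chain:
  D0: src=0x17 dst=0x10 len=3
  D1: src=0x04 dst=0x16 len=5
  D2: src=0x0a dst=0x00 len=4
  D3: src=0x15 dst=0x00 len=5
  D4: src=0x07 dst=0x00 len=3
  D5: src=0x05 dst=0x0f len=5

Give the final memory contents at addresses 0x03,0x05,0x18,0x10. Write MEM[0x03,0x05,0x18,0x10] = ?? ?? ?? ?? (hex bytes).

  after D0: wrote 3B at 0x10 = 157b98
  after D1: wrote 5B at 0x16 = 2315036794
  after D2: wrote 4B at 0x00 = 7cac0f99
  after D3: wrote 5B at 0x00 = da23150367
  after D4: wrote 3B at 0x00 = 67945f
  after D5: wrote 5B at 0x0f = 150367945f
query mem[0x03]=0x03, mem[0x05]=0x15, mem[0x18]=0x03, mem[0x10]=0x03

MEM[0x03,0x05,0x18,0x10] = 03 15 03 03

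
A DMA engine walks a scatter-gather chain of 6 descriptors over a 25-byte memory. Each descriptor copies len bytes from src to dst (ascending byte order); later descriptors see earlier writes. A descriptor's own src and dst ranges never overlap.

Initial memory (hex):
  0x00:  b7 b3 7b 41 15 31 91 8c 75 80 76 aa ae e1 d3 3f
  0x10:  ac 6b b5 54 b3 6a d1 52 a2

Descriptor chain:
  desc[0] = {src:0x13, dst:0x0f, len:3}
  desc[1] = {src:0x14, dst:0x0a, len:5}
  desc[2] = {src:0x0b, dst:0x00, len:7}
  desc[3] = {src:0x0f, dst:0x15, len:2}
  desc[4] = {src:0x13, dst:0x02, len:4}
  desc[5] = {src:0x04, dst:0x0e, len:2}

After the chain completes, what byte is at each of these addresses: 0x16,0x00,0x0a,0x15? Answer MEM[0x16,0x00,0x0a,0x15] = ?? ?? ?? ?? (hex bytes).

  after D0: wrote 3B at 0x0f = 54b36a
  after D1: wrote 5B at 0x0a = b36ad152a2
  after D2: wrote 7B at 0x00 = 6ad152a254b36a
  after D3: wrote 2B at 0x15 = 54b3
  after D4: wrote 4B at 0x02 = 54b354b3
  after D5: wrote 2B at 0x0e = 54b3
query mem[0x16]=0xb3, mem[0x00]=0x6a, mem[0x0a]=0xb3, mem[0x15]=0x54

MEM[0x16,0x00,0x0a,0x15] = b3 6a b3 54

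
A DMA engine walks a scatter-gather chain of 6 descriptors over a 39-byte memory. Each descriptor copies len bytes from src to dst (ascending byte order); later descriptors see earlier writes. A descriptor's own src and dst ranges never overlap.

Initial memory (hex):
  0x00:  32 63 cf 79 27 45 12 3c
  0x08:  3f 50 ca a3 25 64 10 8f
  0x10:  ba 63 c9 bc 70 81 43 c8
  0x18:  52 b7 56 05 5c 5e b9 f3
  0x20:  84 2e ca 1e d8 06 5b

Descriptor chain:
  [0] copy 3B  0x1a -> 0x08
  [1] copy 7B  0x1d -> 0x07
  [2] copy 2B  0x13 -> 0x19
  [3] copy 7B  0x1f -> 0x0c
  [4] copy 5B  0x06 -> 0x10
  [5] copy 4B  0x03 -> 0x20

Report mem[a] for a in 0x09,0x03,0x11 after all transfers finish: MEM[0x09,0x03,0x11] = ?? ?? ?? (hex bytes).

MEM[0x09,0x03,0x11] = f3 79 5e

D0: mem[0x08..0x0a] <- [56 05 5c]
D1: mem[0x07..0x0d] <- [5e b9 f3 84 2e ca 1e]
D2: mem[0x19..0x1a] <- [bc 70]
D3: mem[0x0c..0x12] <- [f3 84 2e ca 1e d8 06]
D4: mem[0x10..0x14] <- [12 5e b9 f3 84]
D5: mem[0x20..0x23] <- [79 27 45 12]
query mem[0x09]=0xf3, mem[0x03]=0x79, mem[0x11]=0x5e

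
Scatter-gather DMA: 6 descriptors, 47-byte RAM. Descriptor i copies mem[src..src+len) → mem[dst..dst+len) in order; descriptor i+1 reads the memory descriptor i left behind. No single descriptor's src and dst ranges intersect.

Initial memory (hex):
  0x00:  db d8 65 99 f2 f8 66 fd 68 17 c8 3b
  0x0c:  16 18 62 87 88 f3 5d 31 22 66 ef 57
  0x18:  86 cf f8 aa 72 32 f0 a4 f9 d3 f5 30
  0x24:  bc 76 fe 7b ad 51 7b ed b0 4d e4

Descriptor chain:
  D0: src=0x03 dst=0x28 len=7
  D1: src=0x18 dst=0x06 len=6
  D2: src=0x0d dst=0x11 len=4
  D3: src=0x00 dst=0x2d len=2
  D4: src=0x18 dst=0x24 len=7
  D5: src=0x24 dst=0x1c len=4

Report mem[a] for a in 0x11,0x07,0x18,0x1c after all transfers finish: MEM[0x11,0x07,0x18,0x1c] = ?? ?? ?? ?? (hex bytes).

  after D0: wrote 7B at 0x28 = 99f2f866fd6817
  after D1: wrote 6B at 0x06 = 86cff8aa7232
  after D2: wrote 4B at 0x11 = 18628788
  after D3: wrote 2B at 0x2d = dbd8
  after D4: wrote 7B at 0x24 = 86cff8aa7232f0
  after D5: wrote 4B at 0x1c = 86cff8aa
query mem[0x11]=0x18, mem[0x07]=0xcf, mem[0x18]=0x86, mem[0x1c]=0x86

MEM[0x11,0x07,0x18,0x1c] = 18 cf 86 86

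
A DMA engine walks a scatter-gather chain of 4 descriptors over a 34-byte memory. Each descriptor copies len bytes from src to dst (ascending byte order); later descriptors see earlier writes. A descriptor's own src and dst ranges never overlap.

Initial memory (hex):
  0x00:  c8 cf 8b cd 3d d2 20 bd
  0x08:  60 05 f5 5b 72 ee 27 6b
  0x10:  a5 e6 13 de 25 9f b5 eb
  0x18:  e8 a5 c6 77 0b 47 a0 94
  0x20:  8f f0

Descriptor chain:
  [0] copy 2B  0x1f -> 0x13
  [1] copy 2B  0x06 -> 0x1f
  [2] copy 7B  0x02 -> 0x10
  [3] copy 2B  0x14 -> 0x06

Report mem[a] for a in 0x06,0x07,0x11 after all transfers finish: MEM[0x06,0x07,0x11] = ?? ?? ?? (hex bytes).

MEM[0x06,0x07,0x11] = 20 bd cd

  after D0: wrote 2B at 0x13 = 948f
  after D1: wrote 2B at 0x1f = 20bd
  after D2: wrote 7B at 0x10 = 8bcd3dd220bd60
  after D3: wrote 2B at 0x06 = 20bd
query mem[0x06]=0x20, mem[0x07]=0xbd, mem[0x11]=0xcd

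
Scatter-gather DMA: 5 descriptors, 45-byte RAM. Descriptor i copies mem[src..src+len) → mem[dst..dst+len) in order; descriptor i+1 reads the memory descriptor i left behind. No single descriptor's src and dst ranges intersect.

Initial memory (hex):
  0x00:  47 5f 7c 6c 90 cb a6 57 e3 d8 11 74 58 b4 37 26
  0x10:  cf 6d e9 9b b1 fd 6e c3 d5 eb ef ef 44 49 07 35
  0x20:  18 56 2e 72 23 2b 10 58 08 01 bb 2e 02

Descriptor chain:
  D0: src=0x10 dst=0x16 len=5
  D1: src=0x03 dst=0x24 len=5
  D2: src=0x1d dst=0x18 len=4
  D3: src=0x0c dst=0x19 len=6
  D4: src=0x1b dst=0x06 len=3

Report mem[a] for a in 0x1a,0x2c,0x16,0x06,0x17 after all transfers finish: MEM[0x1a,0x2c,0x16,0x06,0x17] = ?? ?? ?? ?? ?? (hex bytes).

D0: mem[0x16..0x1a] <- [cf 6d e9 9b b1]
D1: mem[0x24..0x28] <- [6c 90 cb a6 57]
D2: mem[0x18..0x1b] <- [49 07 35 18]
D3: mem[0x19..0x1e] <- [58 b4 37 26 cf 6d]
D4: mem[0x06..0x08] <- [37 26 cf]
query mem[0x1a]=0xb4, mem[0x2c]=0x02, mem[0x16]=0xcf, mem[0x06]=0x37, mem[0x17]=0x6d

MEM[0x1a,0x2c,0x16,0x06,0x17] = b4 02 cf 37 6d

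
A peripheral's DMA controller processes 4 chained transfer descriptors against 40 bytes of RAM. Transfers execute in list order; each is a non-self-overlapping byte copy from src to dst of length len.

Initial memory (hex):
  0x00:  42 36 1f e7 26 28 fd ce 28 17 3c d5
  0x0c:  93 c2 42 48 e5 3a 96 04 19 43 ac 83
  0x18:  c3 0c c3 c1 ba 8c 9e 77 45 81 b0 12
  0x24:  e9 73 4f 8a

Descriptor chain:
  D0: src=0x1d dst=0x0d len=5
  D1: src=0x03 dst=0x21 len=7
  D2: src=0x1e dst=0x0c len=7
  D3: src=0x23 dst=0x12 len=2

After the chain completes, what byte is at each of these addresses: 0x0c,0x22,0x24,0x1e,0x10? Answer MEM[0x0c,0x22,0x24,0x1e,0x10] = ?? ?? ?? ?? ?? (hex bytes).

[0] 0x1d->0x0d len=5 : 8c 9e 77 45 81
[1] 0x03->0x21 len=7 : e7 26 28 fd ce 28 17
[2] 0x1e->0x0c len=7 : 9e 77 45 e7 26 28 fd
[3] 0x23->0x12 len=2 : 28 fd
query mem[0x0c]=0x9e, mem[0x22]=0x26, mem[0x24]=0xfd, mem[0x1e]=0x9e, mem[0x10]=0x26

MEM[0x0c,0x22,0x24,0x1e,0x10] = 9e 26 fd 9e 26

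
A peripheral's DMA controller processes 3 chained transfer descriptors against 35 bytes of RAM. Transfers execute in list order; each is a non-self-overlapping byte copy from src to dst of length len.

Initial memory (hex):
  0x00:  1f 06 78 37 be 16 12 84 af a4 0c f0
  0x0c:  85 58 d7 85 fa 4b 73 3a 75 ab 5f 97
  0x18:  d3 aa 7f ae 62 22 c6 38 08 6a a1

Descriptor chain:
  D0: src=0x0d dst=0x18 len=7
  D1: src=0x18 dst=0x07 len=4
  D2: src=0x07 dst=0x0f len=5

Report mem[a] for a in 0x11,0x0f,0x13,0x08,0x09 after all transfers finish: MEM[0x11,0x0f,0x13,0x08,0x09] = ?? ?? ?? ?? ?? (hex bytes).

D0: mem[0x18..0x1e] <- [58 d7 85 fa 4b 73 3a]
D1: mem[0x07..0x0a] <- [58 d7 85 fa]
D2: mem[0x0f..0x13] <- [58 d7 85 fa f0]
query mem[0x11]=0x85, mem[0x0f]=0x58, mem[0x13]=0xf0, mem[0x08]=0xd7, mem[0x09]=0x85

MEM[0x11,0x0f,0x13,0x08,0x09] = 85 58 f0 d7 85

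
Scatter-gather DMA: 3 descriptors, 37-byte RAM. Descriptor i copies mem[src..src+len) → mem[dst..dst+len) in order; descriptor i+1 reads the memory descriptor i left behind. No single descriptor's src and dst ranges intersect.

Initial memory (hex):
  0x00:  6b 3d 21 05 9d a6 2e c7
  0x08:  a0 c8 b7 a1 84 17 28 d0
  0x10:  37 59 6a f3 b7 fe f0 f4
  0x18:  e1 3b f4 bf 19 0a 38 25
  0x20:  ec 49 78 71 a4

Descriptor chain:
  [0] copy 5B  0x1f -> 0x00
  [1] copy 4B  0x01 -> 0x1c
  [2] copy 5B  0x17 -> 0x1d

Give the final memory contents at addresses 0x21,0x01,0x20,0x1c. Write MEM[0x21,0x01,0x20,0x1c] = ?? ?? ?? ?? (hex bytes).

MEM[0x21,0x01,0x20,0x1c] = bf ec f4 ec

#0 dst[0x00+5] := {0x25,0xec,0x49,0x78,0x71}
#1 dst[0x1c+4] := {0xec,0x49,0x78,0x71}
#2 dst[0x1d+5] := {0xf4,0xe1,0x3b,0xf4,0xbf}
query mem[0x21]=0xbf, mem[0x01]=0xec, mem[0x20]=0xf4, mem[0x1c]=0xec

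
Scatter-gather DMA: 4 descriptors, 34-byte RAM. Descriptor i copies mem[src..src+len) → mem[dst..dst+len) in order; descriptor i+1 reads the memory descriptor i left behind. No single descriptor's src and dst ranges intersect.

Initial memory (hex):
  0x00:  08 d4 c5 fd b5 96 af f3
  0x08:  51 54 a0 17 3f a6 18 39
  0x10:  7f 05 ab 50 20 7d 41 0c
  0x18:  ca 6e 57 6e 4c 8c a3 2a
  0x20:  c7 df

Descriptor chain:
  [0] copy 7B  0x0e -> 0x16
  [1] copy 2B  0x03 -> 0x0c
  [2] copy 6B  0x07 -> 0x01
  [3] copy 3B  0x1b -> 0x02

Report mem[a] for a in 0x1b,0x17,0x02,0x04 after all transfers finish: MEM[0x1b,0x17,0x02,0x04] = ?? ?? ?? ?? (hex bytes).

MEM[0x1b,0x17,0x02,0x04] = 50 39 50 8c

  after D0: wrote 7B at 0x16 = 18397f05ab5020
  after D1: wrote 2B at 0x0c = fdb5
  after D2: wrote 6B at 0x01 = f35154a017fd
  after D3: wrote 3B at 0x02 = 50208c
query mem[0x1b]=0x50, mem[0x17]=0x39, mem[0x02]=0x50, mem[0x04]=0x8c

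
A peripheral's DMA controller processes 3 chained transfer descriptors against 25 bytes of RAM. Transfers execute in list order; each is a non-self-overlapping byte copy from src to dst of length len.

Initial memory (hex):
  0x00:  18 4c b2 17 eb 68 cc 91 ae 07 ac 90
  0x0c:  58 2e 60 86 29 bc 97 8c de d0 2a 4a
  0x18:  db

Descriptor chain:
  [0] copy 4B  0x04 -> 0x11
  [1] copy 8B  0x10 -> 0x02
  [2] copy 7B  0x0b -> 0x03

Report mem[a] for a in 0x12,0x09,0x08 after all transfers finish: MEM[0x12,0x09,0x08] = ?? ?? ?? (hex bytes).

MEM[0x12,0x09,0x08] = 68 eb 29

[0] 0x04->0x11 len=4 : eb 68 cc 91
[1] 0x10->0x02 len=8 : 29 eb 68 cc 91 d0 2a 4a
[2] 0x0b->0x03 len=7 : 90 58 2e 60 86 29 eb
query mem[0x12]=0x68, mem[0x09]=0xeb, mem[0x08]=0x29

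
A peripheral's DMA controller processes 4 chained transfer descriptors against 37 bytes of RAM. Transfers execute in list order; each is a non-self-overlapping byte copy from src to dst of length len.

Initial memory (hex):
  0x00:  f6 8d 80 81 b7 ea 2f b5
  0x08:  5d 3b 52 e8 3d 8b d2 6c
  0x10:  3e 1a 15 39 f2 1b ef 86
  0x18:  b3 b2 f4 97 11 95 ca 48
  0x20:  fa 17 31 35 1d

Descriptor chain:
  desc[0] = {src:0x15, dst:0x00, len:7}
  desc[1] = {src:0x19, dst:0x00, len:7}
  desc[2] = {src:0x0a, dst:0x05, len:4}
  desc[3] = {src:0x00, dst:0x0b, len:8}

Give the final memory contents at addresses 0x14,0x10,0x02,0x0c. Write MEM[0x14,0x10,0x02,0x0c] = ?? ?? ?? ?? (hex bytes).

MEM[0x14,0x10,0x02,0x0c] = f2 52 97 f4

[0] 0x15->0x00 len=7 : 1b ef 86 b3 b2 f4 97
[1] 0x19->0x00 len=7 : b2 f4 97 11 95 ca 48
[2] 0x0a->0x05 len=4 : 52 e8 3d 8b
[3] 0x00->0x0b len=8 : b2 f4 97 11 95 52 e8 3d
query mem[0x14]=0xf2, mem[0x10]=0x52, mem[0x02]=0x97, mem[0x0c]=0xf4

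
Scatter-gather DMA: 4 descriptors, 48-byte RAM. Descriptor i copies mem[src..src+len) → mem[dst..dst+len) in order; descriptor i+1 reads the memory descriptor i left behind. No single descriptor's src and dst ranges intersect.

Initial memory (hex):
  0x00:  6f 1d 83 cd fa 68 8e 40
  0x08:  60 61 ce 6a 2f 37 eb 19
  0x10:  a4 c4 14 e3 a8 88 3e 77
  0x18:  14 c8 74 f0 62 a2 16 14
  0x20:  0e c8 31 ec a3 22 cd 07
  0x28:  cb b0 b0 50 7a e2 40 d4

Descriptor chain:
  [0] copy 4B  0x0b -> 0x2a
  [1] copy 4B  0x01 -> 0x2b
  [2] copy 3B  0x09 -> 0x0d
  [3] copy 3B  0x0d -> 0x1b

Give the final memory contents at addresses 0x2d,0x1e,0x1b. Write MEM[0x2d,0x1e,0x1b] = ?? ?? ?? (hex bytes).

D0: mem[0x2a..0x2d] <- [6a 2f 37 eb]
D1: mem[0x2b..0x2e] <- [1d 83 cd fa]
D2: mem[0x0d..0x0f] <- [61 ce 6a]
D3: mem[0x1b..0x1d] <- [61 ce 6a]
query mem[0x2d]=0xcd, mem[0x1e]=0x16, mem[0x1b]=0x61

MEM[0x2d,0x1e,0x1b] = cd 16 61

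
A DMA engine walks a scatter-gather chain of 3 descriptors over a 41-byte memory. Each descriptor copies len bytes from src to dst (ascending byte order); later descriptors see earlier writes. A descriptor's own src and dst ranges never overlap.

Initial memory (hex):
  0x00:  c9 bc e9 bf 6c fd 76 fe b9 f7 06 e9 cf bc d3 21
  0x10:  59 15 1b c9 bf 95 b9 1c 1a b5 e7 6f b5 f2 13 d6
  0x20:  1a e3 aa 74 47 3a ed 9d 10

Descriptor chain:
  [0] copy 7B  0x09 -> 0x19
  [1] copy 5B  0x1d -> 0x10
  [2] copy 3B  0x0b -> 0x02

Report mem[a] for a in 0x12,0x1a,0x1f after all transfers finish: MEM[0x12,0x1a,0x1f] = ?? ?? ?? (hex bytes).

MEM[0x12,0x1a,0x1f] = 21 06 21

[0] 0x09->0x19 len=7 : f7 06 e9 cf bc d3 21
[1] 0x1d->0x10 len=5 : bc d3 21 1a e3
[2] 0x0b->0x02 len=3 : e9 cf bc
query mem[0x12]=0x21, mem[0x1a]=0x06, mem[0x1f]=0x21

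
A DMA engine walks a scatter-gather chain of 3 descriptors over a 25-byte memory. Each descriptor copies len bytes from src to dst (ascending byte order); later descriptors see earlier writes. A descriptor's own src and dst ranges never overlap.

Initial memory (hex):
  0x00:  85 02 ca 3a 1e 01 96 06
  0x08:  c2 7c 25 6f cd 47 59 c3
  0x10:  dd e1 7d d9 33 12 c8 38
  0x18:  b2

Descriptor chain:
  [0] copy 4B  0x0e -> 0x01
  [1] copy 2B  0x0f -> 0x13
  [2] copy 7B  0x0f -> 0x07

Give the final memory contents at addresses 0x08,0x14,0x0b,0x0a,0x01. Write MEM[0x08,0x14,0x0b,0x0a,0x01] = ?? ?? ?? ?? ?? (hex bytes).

  after D0: wrote 4B at 0x01 = 59c3dde1
  after D1: wrote 2B at 0x13 = c3dd
  after D2: wrote 7B at 0x07 = c3dde17dc3dd12
query mem[0x08]=0xdd, mem[0x14]=0xdd, mem[0x0b]=0xc3, mem[0x0a]=0x7d, mem[0x01]=0x59

MEM[0x08,0x14,0x0b,0x0a,0x01] = dd dd c3 7d 59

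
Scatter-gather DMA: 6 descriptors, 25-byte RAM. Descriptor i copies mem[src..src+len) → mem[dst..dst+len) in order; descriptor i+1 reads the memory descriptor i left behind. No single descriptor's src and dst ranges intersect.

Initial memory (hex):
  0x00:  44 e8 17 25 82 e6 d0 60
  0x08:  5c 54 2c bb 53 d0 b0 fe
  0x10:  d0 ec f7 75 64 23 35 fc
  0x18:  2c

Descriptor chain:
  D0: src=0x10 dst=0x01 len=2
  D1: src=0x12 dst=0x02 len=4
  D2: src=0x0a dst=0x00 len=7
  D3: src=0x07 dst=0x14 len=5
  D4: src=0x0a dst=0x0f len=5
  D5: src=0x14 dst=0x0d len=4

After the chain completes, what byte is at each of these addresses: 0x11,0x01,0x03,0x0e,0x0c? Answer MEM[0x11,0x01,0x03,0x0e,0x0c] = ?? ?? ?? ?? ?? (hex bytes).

#0 dst[0x01+2] := {0xd0,0xec}
#1 dst[0x02+4] := {0xf7,0x75,0x64,0x23}
#2 dst[0x00+7] := {0x2c,0xbb,0x53,0xd0,0xb0,0xfe,0xd0}
#3 dst[0x14+5] := {0x60,0x5c,0x54,0x2c,0xbb}
#4 dst[0x0f+5] := {0x2c,0xbb,0x53,0xd0,0xb0}
#5 dst[0x0d+4] := {0x60,0x5c,0x54,0x2c}
query mem[0x11]=0x53, mem[0x01]=0xbb, mem[0x03]=0xd0, mem[0x0e]=0x5c, mem[0x0c]=0x53

MEM[0x11,0x01,0x03,0x0e,0x0c] = 53 bb d0 5c 53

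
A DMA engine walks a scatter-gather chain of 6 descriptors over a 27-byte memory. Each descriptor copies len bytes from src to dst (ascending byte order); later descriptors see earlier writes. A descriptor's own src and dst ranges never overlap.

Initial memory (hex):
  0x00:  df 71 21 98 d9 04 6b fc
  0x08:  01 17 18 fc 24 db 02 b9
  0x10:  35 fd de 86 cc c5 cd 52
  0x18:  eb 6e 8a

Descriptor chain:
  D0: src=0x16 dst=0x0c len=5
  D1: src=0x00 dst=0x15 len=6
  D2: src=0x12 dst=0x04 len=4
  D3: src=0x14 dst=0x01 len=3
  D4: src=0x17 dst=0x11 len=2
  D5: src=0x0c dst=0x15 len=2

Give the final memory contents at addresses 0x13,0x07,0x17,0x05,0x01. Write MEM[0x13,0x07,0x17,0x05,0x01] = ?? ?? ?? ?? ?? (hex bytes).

MEM[0x13,0x07,0x17,0x05,0x01] = 86 df 21 86 cc

[0] 0x16->0x0c len=5 : cd 52 eb 6e 8a
[1] 0x00->0x15 len=6 : df 71 21 98 d9 04
[2] 0x12->0x04 len=4 : de 86 cc df
[3] 0x14->0x01 len=3 : cc df 71
[4] 0x17->0x11 len=2 : 21 98
[5] 0x0c->0x15 len=2 : cd 52
query mem[0x13]=0x86, mem[0x07]=0xdf, mem[0x17]=0x21, mem[0x05]=0x86, mem[0x01]=0xcc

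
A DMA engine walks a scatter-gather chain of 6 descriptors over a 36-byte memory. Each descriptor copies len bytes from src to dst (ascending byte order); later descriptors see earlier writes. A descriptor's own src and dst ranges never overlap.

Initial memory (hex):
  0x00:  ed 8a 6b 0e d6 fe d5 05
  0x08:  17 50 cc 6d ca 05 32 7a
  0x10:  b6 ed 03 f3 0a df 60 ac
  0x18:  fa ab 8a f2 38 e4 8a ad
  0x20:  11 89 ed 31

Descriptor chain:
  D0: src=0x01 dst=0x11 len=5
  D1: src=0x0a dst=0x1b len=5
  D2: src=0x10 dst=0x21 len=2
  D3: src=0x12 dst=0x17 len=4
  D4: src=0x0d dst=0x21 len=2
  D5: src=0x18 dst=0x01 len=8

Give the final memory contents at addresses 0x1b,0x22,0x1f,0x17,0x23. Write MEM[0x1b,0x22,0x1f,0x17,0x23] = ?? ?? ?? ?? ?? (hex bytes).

#0 dst[0x11+5] := {0x8a,0x6b,0x0e,0xd6,0xfe}
#1 dst[0x1b+5] := {0xcc,0x6d,0xca,0x05,0x32}
#2 dst[0x21+2] := {0xb6,0x8a}
#3 dst[0x17+4] := {0x6b,0x0e,0xd6,0xfe}
#4 dst[0x21+2] := {0x05,0x32}
#5 dst[0x01+8] := {0x0e,0xd6,0xfe,0xcc,0x6d,0xca,0x05,0x32}
query mem[0x1b]=0xcc, mem[0x22]=0x32, mem[0x1f]=0x32, mem[0x17]=0x6b, mem[0x23]=0x31

MEM[0x1b,0x22,0x1f,0x17,0x23] = cc 32 32 6b 31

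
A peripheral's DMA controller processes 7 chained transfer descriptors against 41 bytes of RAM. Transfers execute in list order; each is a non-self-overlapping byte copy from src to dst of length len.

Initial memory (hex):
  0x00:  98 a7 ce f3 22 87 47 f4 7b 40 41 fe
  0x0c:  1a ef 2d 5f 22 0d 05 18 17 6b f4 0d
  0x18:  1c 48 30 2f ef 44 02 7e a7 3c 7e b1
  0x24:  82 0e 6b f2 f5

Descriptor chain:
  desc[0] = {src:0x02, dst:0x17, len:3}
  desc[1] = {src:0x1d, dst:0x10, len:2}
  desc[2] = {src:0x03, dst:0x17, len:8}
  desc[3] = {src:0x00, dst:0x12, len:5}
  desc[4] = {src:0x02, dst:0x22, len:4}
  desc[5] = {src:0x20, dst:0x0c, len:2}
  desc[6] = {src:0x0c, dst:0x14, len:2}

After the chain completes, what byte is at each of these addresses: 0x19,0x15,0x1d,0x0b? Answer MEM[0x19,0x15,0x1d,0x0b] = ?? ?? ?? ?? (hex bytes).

MEM[0x19,0x15,0x1d,0x0b] = 87 3c 40 fe

[0] 0x02->0x17 len=3 : ce f3 22
[1] 0x1d->0x10 len=2 : 44 02
[2] 0x03->0x17 len=8 : f3 22 87 47 f4 7b 40 41
[3] 0x00->0x12 len=5 : 98 a7 ce f3 22
[4] 0x02->0x22 len=4 : ce f3 22 87
[5] 0x20->0x0c len=2 : a7 3c
[6] 0x0c->0x14 len=2 : a7 3c
query mem[0x19]=0x87, mem[0x15]=0x3c, mem[0x1d]=0x40, mem[0x0b]=0xfe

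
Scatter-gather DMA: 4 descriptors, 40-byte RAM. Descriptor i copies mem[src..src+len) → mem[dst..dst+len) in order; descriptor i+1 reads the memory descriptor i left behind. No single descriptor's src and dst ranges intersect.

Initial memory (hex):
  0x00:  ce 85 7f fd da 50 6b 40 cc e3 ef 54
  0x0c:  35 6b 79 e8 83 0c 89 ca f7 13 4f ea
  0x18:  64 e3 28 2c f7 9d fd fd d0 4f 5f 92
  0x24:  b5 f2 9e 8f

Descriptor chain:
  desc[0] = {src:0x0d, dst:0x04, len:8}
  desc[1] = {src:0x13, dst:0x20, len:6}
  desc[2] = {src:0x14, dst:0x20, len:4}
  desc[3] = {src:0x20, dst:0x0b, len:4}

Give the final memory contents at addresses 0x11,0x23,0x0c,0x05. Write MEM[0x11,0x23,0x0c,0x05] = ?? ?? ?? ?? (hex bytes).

MEM[0x11,0x23,0x0c,0x05] = 0c ea 13 79

#0 dst[0x04+8] := {0x6b,0x79,0xe8,0x83,0x0c,0x89,0xca,0xf7}
#1 dst[0x20+6] := {0xca,0xf7,0x13,0x4f,0xea,0x64}
#2 dst[0x20+4] := {0xf7,0x13,0x4f,0xea}
#3 dst[0x0b+4] := {0xf7,0x13,0x4f,0xea}
query mem[0x11]=0x0c, mem[0x23]=0xea, mem[0x0c]=0x13, mem[0x05]=0x79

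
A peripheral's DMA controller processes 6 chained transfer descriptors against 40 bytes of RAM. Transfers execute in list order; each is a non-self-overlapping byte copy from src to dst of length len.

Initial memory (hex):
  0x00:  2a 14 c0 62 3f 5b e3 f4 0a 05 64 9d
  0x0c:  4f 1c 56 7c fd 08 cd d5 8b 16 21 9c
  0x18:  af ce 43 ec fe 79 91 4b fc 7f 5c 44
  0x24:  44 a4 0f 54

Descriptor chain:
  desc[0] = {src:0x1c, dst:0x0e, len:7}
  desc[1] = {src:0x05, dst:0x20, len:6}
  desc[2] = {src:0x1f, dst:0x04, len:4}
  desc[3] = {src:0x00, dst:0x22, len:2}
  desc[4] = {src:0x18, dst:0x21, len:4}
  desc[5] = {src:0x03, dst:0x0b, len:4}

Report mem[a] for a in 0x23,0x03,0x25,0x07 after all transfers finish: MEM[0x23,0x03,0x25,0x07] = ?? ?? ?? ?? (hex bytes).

[0] 0x1c->0x0e len=7 : fe 79 91 4b fc 7f 5c
[1] 0x05->0x20 len=6 : 5b e3 f4 0a 05 64
[2] 0x1f->0x04 len=4 : 4b 5b e3 f4
[3] 0x00->0x22 len=2 : 2a 14
[4] 0x18->0x21 len=4 : af ce 43 ec
[5] 0x03->0x0b len=4 : 62 4b 5b e3
query mem[0x23]=0x43, mem[0x03]=0x62, mem[0x25]=0x64, mem[0x07]=0xf4

MEM[0x23,0x03,0x25,0x07] = 43 62 64 f4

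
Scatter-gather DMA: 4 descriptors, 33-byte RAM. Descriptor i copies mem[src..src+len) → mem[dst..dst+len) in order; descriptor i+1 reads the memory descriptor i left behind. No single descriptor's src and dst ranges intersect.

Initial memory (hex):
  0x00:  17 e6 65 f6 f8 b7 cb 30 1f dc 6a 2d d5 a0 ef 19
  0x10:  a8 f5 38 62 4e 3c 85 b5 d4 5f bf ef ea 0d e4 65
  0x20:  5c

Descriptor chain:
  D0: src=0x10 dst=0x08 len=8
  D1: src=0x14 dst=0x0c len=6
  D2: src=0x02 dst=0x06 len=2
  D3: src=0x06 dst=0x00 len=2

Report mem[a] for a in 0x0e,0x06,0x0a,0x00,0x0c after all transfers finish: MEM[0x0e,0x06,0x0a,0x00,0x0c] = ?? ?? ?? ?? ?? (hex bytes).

MEM[0x0e,0x06,0x0a,0x00,0x0c] = 85 65 38 65 4e

#0 dst[0x08+8] := {0xa8,0xf5,0x38,0x62,0x4e,0x3c,0x85,0xb5}
#1 dst[0x0c+6] := {0x4e,0x3c,0x85,0xb5,0xd4,0x5f}
#2 dst[0x06+2] := {0x65,0xf6}
#3 dst[0x00+2] := {0x65,0xf6}
query mem[0x0e]=0x85, mem[0x06]=0x65, mem[0x0a]=0x38, mem[0x00]=0x65, mem[0x0c]=0x4e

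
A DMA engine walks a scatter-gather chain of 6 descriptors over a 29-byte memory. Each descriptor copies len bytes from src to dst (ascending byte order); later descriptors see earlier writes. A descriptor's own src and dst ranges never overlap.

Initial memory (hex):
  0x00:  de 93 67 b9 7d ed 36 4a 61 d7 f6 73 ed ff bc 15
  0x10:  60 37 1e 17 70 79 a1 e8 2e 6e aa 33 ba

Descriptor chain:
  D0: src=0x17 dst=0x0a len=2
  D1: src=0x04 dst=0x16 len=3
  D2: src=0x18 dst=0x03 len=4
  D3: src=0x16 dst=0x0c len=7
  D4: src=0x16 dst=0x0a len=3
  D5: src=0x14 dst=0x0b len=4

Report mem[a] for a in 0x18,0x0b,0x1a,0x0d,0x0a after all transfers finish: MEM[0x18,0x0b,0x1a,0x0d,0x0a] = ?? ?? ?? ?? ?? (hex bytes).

[0] 0x17->0x0a len=2 : e8 2e
[1] 0x04->0x16 len=3 : 7d ed 36
[2] 0x18->0x03 len=4 : 36 6e aa 33
[3] 0x16->0x0c len=7 : 7d ed 36 6e aa 33 ba
[4] 0x16->0x0a len=3 : 7d ed 36
[5] 0x14->0x0b len=4 : 70 79 7d ed
query mem[0x18]=0x36, mem[0x0b]=0x70, mem[0x1a]=0xaa, mem[0x0d]=0x7d, mem[0x0a]=0x7d

MEM[0x18,0x0b,0x1a,0x0d,0x0a] = 36 70 aa 7d 7d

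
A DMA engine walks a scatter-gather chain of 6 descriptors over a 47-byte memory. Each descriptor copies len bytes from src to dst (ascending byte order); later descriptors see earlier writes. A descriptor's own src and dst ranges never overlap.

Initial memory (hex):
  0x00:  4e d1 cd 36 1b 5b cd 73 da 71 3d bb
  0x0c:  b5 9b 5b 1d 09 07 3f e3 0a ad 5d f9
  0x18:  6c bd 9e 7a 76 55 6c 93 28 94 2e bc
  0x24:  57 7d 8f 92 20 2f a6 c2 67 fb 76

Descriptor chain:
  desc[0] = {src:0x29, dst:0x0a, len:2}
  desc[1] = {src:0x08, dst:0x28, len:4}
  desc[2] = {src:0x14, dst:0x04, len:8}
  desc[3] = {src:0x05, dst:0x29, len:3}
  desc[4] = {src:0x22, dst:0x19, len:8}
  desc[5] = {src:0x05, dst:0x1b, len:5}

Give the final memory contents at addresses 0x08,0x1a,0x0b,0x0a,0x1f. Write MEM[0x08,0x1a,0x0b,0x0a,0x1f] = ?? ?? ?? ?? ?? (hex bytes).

MEM[0x08,0x1a,0x0b,0x0a,0x1f] = 6c bc 7a 9e bd

[0] 0x29->0x0a len=2 : 2f a6
[1] 0x08->0x28 len=4 : da 71 2f a6
[2] 0x14->0x04 len=8 : 0a ad 5d f9 6c bd 9e 7a
[3] 0x05->0x29 len=3 : ad 5d f9
[4] 0x22->0x19 len=8 : 2e bc 57 7d 8f 92 da ad
[5] 0x05->0x1b len=5 : ad 5d f9 6c bd
query mem[0x08]=0x6c, mem[0x1a]=0xbc, mem[0x0b]=0x7a, mem[0x0a]=0x9e, mem[0x1f]=0xbd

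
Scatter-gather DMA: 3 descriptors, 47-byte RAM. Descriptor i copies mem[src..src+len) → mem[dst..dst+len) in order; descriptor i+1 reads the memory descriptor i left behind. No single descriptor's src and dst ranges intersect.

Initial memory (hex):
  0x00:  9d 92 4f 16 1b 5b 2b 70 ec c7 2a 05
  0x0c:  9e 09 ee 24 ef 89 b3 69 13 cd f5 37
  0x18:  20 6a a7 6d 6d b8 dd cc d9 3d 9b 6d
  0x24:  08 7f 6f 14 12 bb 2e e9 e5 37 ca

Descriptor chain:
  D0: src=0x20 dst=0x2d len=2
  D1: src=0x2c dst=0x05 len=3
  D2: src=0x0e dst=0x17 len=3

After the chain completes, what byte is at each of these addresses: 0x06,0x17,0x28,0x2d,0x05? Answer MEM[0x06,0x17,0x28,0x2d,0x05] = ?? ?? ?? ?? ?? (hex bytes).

  after D0: wrote 2B at 0x2d = d93d
  after D1: wrote 3B at 0x05 = e5d93d
  after D2: wrote 3B at 0x17 = ee24ef
query mem[0x06]=0xd9, mem[0x17]=0xee, mem[0x28]=0x12, mem[0x2d]=0xd9, mem[0x05]=0xe5

MEM[0x06,0x17,0x28,0x2d,0x05] = d9 ee 12 d9 e5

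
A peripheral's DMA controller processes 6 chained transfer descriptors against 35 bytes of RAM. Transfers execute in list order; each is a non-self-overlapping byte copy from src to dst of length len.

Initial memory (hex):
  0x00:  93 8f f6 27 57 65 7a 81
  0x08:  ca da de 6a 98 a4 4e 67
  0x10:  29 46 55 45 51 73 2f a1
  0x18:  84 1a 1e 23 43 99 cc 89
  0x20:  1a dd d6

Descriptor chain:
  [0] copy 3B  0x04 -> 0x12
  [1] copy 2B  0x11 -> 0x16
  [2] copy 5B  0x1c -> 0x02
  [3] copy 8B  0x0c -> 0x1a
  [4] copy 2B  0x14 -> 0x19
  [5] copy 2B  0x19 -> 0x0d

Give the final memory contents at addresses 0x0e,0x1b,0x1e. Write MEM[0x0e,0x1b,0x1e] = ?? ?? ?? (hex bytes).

MEM[0x0e,0x1b,0x1e] = 73 a4 29

[0] 0x04->0x12 len=3 : 57 65 7a
[1] 0x11->0x16 len=2 : 46 57
[2] 0x1c->0x02 len=5 : 43 99 cc 89 1a
[3] 0x0c->0x1a len=8 : 98 a4 4e 67 29 46 57 65
[4] 0x14->0x19 len=2 : 7a 73
[5] 0x19->0x0d len=2 : 7a 73
query mem[0x0e]=0x73, mem[0x1b]=0xa4, mem[0x1e]=0x29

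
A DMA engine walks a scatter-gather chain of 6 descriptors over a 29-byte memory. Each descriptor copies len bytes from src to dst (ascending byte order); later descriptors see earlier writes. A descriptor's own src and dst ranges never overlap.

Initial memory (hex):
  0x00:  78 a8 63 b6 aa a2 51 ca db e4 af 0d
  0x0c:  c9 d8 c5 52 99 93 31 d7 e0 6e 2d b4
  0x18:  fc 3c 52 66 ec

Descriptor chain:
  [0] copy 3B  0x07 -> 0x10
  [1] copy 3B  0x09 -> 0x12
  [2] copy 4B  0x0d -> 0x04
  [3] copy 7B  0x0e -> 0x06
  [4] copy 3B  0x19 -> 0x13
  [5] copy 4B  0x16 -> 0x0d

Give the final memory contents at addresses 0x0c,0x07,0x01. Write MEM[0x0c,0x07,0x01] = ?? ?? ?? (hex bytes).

MEM[0x0c,0x07,0x01] = 0d 52 a8

  after D0: wrote 3B at 0x10 = cadbe4
  after D1: wrote 3B at 0x12 = e4af0d
  after D2: wrote 4B at 0x04 = d8c552ca
  after D3: wrote 7B at 0x06 = c552cadbe4af0d
  after D4: wrote 3B at 0x13 = 3c5266
  after D5: wrote 4B at 0x0d = 2db4fc3c
query mem[0x0c]=0x0d, mem[0x07]=0x52, mem[0x01]=0xa8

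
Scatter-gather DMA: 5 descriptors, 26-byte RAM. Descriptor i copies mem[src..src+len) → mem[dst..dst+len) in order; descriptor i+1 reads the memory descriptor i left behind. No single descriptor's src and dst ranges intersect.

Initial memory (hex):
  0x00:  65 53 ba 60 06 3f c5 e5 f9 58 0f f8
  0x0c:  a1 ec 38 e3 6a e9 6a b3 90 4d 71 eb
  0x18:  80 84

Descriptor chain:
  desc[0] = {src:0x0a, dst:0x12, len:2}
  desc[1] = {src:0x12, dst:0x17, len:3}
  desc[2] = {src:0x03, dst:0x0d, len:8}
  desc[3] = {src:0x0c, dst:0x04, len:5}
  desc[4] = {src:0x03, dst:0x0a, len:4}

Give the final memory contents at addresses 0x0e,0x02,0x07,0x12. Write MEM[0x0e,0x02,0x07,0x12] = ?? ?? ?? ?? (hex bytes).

MEM[0x0e,0x02,0x07,0x12] = 06 ba 3f f9

#0 dst[0x12+2] := {0x0f,0xf8}
#1 dst[0x17+3] := {0x0f,0xf8,0x90}
#2 dst[0x0d+8] := {0x60,0x06,0x3f,0xc5,0xe5,0xf9,0x58,0x0f}
#3 dst[0x04+5] := {0xa1,0x60,0x06,0x3f,0xc5}
#4 dst[0x0a+4] := {0x60,0xa1,0x60,0x06}
query mem[0x0e]=0x06, mem[0x02]=0xba, mem[0x07]=0x3f, mem[0x12]=0xf9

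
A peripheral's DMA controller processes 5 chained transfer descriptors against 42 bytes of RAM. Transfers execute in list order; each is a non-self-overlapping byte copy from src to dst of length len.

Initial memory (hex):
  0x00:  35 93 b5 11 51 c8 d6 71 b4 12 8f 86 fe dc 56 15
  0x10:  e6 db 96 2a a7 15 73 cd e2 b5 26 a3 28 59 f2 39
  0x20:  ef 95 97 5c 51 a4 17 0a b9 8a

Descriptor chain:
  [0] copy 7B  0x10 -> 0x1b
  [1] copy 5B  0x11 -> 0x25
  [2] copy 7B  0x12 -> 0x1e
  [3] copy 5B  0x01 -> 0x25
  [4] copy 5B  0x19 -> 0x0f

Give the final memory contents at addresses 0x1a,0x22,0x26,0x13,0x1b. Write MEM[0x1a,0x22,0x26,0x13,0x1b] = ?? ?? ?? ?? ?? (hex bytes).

MEM[0x1a,0x22,0x26,0x13,0x1b] = 26 73 b5 96 e6

#0 dst[0x1b+7] := {0xe6,0xdb,0x96,0x2a,0xa7,0x15,0x73}
#1 dst[0x25+5] := {0xdb,0x96,0x2a,0xa7,0x15}
#2 dst[0x1e+7] := {0x96,0x2a,0xa7,0x15,0x73,0xcd,0xe2}
#3 dst[0x25+5] := {0x93,0xb5,0x11,0x51,0xc8}
#4 dst[0x0f+5] := {0xb5,0x26,0xe6,0xdb,0x96}
query mem[0x1a]=0x26, mem[0x22]=0x73, mem[0x26]=0xb5, mem[0x13]=0x96, mem[0x1b]=0xe6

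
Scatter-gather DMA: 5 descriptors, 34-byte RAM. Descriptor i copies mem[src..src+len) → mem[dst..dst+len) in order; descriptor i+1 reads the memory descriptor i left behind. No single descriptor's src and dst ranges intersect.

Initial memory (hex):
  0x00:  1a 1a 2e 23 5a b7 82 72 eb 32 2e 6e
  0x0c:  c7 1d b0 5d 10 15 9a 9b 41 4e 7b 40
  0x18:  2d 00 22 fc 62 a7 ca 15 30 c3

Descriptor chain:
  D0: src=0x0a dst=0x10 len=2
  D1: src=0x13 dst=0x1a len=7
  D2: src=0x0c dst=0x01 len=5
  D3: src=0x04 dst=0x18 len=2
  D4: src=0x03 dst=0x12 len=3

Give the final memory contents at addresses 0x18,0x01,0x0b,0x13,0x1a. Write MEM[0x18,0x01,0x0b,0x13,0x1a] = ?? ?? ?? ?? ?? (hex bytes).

MEM[0x18,0x01,0x0b,0x13,0x1a] = 5d c7 6e 5d 9b

[0] 0x0a->0x10 len=2 : 2e 6e
[1] 0x13->0x1a len=7 : 9b 41 4e 7b 40 2d 00
[2] 0x0c->0x01 len=5 : c7 1d b0 5d 2e
[3] 0x04->0x18 len=2 : 5d 2e
[4] 0x03->0x12 len=3 : b0 5d 2e
query mem[0x18]=0x5d, mem[0x01]=0xc7, mem[0x0b]=0x6e, mem[0x13]=0x5d, mem[0x1a]=0x9b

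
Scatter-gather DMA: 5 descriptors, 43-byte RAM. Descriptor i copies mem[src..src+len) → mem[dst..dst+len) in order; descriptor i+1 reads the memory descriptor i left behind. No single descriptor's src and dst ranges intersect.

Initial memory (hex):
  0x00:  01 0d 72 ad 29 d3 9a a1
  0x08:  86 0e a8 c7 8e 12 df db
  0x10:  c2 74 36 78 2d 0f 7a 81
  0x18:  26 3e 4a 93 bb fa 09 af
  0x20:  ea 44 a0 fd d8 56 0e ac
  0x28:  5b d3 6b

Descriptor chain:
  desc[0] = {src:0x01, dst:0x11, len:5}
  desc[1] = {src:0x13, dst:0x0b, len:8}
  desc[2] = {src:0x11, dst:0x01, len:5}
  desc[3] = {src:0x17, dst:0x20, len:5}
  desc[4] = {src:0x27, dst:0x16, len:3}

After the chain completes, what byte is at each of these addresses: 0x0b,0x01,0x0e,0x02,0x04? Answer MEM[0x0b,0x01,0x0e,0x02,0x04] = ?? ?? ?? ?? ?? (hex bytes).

MEM[0x0b,0x01,0x0e,0x02,0x04] = ad 3e 7a 4a 29

#0 dst[0x11+5] := {0x0d,0x72,0xad,0x29,0xd3}
#1 dst[0x0b+8] := {0xad,0x29,0xd3,0x7a,0x81,0x26,0x3e,0x4a}
#2 dst[0x01+5] := {0x3e,0x4a,0xad,0x29,0xd3}
#3 dst[0x20+5] := {0x81,0x26,0x3e,0x4a,0x93}
#4 dst[0x16+3] := {0xac,0x5b,0xd3}
query mem[0x0b]=0xad, mem[0x01]=0x3e, mem[0x0e]=0x7a, mem[0x02]=0x4a, mem[0x04]=0x29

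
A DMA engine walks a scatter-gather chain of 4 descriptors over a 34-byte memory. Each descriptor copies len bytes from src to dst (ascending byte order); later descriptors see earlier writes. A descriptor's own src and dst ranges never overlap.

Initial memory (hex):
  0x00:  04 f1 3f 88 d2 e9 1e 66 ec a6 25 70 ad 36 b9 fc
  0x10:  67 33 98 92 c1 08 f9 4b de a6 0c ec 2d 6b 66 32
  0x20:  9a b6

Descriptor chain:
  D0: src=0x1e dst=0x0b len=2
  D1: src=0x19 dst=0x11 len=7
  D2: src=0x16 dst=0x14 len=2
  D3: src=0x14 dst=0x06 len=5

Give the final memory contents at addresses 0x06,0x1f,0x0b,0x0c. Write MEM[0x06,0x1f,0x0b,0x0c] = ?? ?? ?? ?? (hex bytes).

[0] 0x1e->0x0b len=2 : 66 32
[1] 0x19->0x11 len=7 : a6 0c ec 2d 6b 66 32
[2] 0x16->0x14 len=2 : 66 32
[3] 0x14->0x06 len=5 : 66 32 66 32 de
query mem[0x06]=0x66, mem[0x1f]=0x32, mem[0x0b]=0x66, mem[0x0c]=0x32

MEM[0x06,0x1f,0x0b,0x0c] = 66 32 66 32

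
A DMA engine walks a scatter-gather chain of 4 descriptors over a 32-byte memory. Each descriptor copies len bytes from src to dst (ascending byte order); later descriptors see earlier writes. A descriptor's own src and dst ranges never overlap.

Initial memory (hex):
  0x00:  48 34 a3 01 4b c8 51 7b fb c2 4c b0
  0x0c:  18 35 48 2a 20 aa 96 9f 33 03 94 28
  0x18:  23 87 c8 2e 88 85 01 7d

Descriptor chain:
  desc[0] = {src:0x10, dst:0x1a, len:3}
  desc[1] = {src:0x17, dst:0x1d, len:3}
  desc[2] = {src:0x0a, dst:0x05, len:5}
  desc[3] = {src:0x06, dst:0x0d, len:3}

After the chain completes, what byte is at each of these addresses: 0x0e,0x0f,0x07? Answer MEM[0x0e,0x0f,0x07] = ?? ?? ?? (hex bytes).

  after D0: wrote 3B at 0x1a = 20aa96
  after D1: wrote 3B at 0x1d = 282387
  after D2: wrote 5B at 0x05 = 4cb0183548
  after D3: wrote 3B at 0x0d = b01835
query mem[0x0e]=0x18, mem[0x0f]=0x35, mem[0x07]=0x18

MEM[0x0e,0x0f,0x07] = 18 35 18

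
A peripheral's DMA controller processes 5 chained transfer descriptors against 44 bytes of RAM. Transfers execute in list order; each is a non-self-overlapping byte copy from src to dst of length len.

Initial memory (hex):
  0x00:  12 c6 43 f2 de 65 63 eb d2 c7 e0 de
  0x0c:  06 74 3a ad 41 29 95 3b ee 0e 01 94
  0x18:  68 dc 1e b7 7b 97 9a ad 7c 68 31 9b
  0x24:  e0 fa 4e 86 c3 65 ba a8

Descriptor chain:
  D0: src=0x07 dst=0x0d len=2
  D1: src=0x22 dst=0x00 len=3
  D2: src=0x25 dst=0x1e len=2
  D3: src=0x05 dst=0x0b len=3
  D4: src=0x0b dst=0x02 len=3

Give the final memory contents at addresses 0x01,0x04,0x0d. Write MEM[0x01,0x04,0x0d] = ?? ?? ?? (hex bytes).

MEM[0x01,0x04,0x0d] = 9b eb eb

[0] 0x07->0x0d len=2 : eb d2
[1] 0x22->0x00 len=3 : 31 9b e0
[2] 0x25->0x1e len=2 : fa 4e
[3] 0x05->0x0b len=3 : 65 63 eb
[4] 0x0b->0x02 len=3 : 65 63 eb
query mem[0x01]=0x9b, mem[0x04]=0xeb, mem[0x0d]=0xeb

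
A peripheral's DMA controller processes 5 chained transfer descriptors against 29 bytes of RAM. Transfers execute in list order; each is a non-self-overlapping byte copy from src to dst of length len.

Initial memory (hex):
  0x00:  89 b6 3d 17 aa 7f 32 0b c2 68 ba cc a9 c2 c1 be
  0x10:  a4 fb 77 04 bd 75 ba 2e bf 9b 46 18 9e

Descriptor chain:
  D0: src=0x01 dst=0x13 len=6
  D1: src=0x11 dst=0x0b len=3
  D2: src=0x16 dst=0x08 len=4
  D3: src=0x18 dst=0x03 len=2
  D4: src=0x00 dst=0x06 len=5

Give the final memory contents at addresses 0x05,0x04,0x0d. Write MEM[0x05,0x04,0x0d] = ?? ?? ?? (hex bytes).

MEM[0x05,0x04,0x0d] = 7f 9b b6

D0: mem[0x13..0x18] <- [b6 3d 17 aa 7f 32]
D1: mem[0x0b..0x0d] <- [fb 77 b6]
D2: mem[0x08..0x0b] <- [aa 7f 32 9b]
D3: mem[0x03..0x04] <- [32 9b]
D4: mem[0x06..0x0a] <- [89 b6 3d 32 9b]
query mem[0x05]=0x7f, mem[0x04]=0x9b, mem[0x0d]=0xb6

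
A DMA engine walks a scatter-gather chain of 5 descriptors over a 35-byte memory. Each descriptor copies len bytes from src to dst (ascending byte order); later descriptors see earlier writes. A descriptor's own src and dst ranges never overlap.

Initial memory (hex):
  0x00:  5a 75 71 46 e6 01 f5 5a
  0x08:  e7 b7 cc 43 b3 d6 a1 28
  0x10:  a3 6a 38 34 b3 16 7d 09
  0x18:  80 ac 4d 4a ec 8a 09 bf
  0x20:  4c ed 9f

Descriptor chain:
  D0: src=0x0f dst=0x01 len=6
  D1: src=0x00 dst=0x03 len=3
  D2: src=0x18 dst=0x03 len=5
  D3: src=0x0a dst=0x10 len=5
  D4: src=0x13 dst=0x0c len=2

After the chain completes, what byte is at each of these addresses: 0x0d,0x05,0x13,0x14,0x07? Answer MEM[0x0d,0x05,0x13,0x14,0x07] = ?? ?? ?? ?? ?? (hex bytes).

MEM[0x0d,0x05,0x13,0x14,0x07] = a1 4d d6 a1 ec

[0] 0x0f->0x01 len=6 : 28 a3 6a 38 34 b3
[1] 0x00->0x03 len=3 : 5a 28 a3
[2] 0x18->0x03 len=5 : 80 ac 4d 4a ec
[3] 0x0a->0x10 len=5 : cc 43 b3 d6 a1
[4] 0x13->0x0c len=2 : d6 a1
query mem[0x0d]=0xa1, mem[0x05]=0x4d, mem[0x13]=0xd6, mem[0x14]=0xa1, mem[0x07]=0xec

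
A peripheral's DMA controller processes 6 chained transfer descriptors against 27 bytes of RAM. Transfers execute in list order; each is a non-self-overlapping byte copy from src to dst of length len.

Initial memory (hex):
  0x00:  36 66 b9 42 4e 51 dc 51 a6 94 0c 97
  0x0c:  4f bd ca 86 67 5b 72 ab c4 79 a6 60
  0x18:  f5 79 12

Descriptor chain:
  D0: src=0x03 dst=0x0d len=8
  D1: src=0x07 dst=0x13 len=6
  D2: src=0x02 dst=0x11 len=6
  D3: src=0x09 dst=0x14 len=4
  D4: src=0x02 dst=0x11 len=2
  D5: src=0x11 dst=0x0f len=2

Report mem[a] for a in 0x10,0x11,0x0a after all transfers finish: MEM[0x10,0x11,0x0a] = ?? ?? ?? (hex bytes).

D0: mem[0x0d..0x14] <- [42 4e 51 dc 51 a6 94 0c]
D1: mem[0x13..0x18] <- [51 a6 94 0c 97 4f]
D2: mem[0x11..0x16] <- [b9 42 4e 51 dc 51]
D3: mem[0x14..0x17] <- [94 0c 97 4f]
D4: mem[0x11..0x12] <- [b9 42]
D5: mem[0x0f..0x10] <- [b9 42]
query mem[0x10]=0x42, mem[0x11]=0xb9, mem[0x0a]=0x0c

MEM[0x10,0x11,0x0a] = 42 b9 0c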